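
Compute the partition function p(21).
792

p(n) counts ways to write n as a sum of positive integers (order ignored).
Euler's pentagonal recurrence: p(k) = p(k-1) + p(k-2) - p(k-5) - p(k-7) + p(k-12) + p(k-15) - ... (offsets j(3j∓1)/2, signs ++--, p(0)=1, p(<0)=0).
DP table for k = 0..20: p(0)=1, p(1)=1, p(2)=2, p(3)=3, p(4)=5, p(5)=7, p(6)=11, p(7)=15, p(8)=22, p(9)=30, p(10)=42, p(11)=56, p(12)=77, p(13)=101, p(14)=135, p(15)=176, p(16)=231, p(17)=297, p(18)=385, p(19)=490, p(20)=627.
Final step: p(21) = p(20) + p(19) - p(16) - p(14) + p(9) + p(6)
= 627 + 490 - 231 - 135 + 30 + 11
= 792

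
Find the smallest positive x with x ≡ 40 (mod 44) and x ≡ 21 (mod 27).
480

Using Chinese Remainder Theorem:
M = 44 × 27 = 1188
M1 = 27, M2 = 44
y1 = 27^(-1) mod 44 = 31
y2 = 44^(-1) mod 27 = 8
x = (40×27×31 + 21×44×8) mod 1188 = 480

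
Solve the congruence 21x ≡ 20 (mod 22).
x ≡ 2 (mod 22)

gcd(21, 22) = 1, which divides 20, so solutions exist.
Find 21^(-1) mod 22 by the extended Euclidean algorithm:
22 = 1 × 21 + 1  ⟹  1 = (1)·22 + (-1)·21
So (-1)·21 ≡ 1 (mod 22), i.e. 21^(-1) ≡ -1 ≡ 21 (mod 22).
x ≡ 21 × 20 = 420 ≡ 2 (mod 22).
Check: 21 × 2 = 42 ≡ 20 (mod 22).
Unique solution: x ≡ 2 (mod 22)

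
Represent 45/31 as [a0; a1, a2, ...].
[1; 2, 4, 1, 2]

Euclidean algorithm steps:
45 = 1 × 31 + 14
31 = 2 × 14 + 3
14 = 4 × 3 + 2
3 = 1 × 2 + 1
2 = 2 × 1 + 0
Continued fraction: [1; 2, 4, 1, 2]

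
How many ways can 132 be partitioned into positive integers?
6620830889

p(n) counts ways to write n as a sum of positive integers (order ignored).
Euler's pentagonal recurrence: p(k) = p(k-1) + p(k-2) - p(k-5) - p(k-7) + p(k-12) + p(k-15) - ... (offsets j(3j∓1)/2, signs ++--, p(0)=1, p(<0)=0).
DP table for k = 0..131: p(0)=1, p(1)=1, p(2)=2, p(3)=3, p(4)=5, p(5)=7, p(6)=11, p(7)=15, p(8)=22, p(9)=30, p(10)=42, p(11)=56, p(12)=77, p(13)=101, p(14)=135, p(15)=176, p(16)=231, p(17)=297, p(18)=385, p(19)=490, p(20)=627, p(21)=792, p(22)=1002, p(23)=1255, p(24)=1575, p(25)=1958, p(26)=2436, p(27)=3010, p(28)=3718, p(29)=4565, p(30)=5604, p(31)=6842, p(32)=8349, p(33)=10143, p(34)=12310, p(35)=14883, p(36)=17977, p(37)=21637, p(38)=26015, p(39)=31185, p(40)=37338, p(41)=44583, p(42)=53174, p(43)=63261, p(44)=75175, p(45)=89134, p(46)=105558, p(47)=124754, p(48)=147273, p(49)=173525, p(50)=204226, p(51)=239943, p(52)=281589, p(53)=329931, p(54)=386155, p(55)=451276, p(56)=526823, p(57)=614154, p(58)=715220, p(59)=831820, p(60)=966467, p(61)=1121505, p(62)=1300156, p(63)=1505499, p(64)=1741630, p(65)=2012558, p(66)=2323520, p(67)=2679689, p(68)=3087735, p(69)=3554345, p(70)=4087968, p(71)=4697205, p(72)=5392783, p(73)=6185689, p(74)=7089500, p(75)=8118264, p(76)=9289091, p(77)=10619863, p(78)=12132164, p(79)=13848650, p(80)=15796476, p(81)=18004327, p(82)=20506255, p(83)=23338469, p(84)=26543660, p(85)=30167357, p(86)=34262962, p(87)=38887673, p(88)=44108109, p(89)=49995925, p(90)=56634173, p(91)=64112359, p(92)=72533807, p(93)=82010177, p(94)=92669720, p(95)=104651419, p(96)=118114304, p(97)=133230930, p(98)=150198136, p(99)=169229875, p(100)=190569292, p(101)=214481126, p(102)=241265379, p(103)=271248950, p(104)=304801365, p(105)=342325709, p(106)=384276336, p(107)=431149389, p(108)=483502844, p(109)=541946240, p(110)=607163746, p(111)=679903203, p(112)=761002156, p(113)=851376628, p(114)=952050665, p(115)=1064144451, p(116)=1188908248, p(117)=1327710076, p(118)=1482074143, p(119)=1653668665, p(120)=1844349560, p(121)=2056148051, p(122)=2291320912, p(123)=2552338241, p(124)=2841940500, p(125)=3163127352, p(126)=3519222692, p(127)=3913864295, p(128)=4351078600, p(129)=4835271870, p(130)=5371315400, p(131)=5964539504.
Final step: p(132) = p(131) + p(130) - p(127) - p(125) + p(120) + p(117) - p(110) - p(106) + p(97) + p(92) - p(81) - p(75) + p(62) + p(55) - p(40) - p(32) + p(15) + p(6)
= 5964539504 + 5371315400 - 3913864295 - 3163127352 + 1844349560 + 1327710076 - 607163746 - 384276336 + 133230930 + 72533807 - 18004327 - 8118264 + 1300156 + 451276 - 37338 - 8349 + 176 + 11
= 6620830889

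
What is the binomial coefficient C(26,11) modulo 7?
1

Using Lucas' theorem:
Write n=26 and k=11 in base 7:
n in base 7: [3, 5]
k in base 7: [1, 4]
C(26,11) mod 7 = ∏ C(n_i, k_i) mod 7
Digit binomials (mod 7): C(3,1) = 3; C(5,4) = 5
Product: 3 × 5 = 15 ≡ 1 (mod 7)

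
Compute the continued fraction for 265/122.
[2; 5, 1, 4, 4]

Euclidean algorithm steps:
265 = 2 × 122 + 21
122 = 5 × 21 + 17
21 = 1 × 17 + 4
17 = 4 × 4 + 1
4 = 4 × 1 + 0
Continued fraction: [2; 5, 1, 4, 4]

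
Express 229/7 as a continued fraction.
[32; 1, 2, 2]

Euclidean algorithm steps:
229 = 32 × 7 + 5
7 = 1 × 5 + 2
5 = 2 × 2 + 1
2 = 2 × 1 + 0
Continued fraction: [32; 1, 2, 2]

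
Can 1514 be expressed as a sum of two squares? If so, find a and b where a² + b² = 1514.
17² + 35² (a=17, b=35)

Factorization: 1514 = 2 × 757
By Fermat: n is sum of two squares iff every prime p ≡ 3 (mod 4) appears to even power.
All primes ≡ 3 (mod 4) appear to even power.
Search a = 0, 1, 2, … for 1514 - a² a perfect square: first hit at a = 17: 1514 - 289 = 1225 = 35².
1514 = 17² + 35² = 289 + 1225 ✓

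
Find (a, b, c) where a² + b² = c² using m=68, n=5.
(4599, 680, 4649)

Euclid's formula: a = m² - n², b = 2mn, c = m² + n²
m = 68, n = 5
a = 68² - 5² = 4624 - 25 = 4599
b = 2 × 68 × 5 = 680
c = 68² + 5² = 4624 + 25 = 4649
Verification: 4599² + 680² = 21150801 + 462400 = 21613201 = 4649² ✓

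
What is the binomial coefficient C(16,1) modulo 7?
2

Using Lucas' theorem:
Write n=16 and k=1 in base 7:
n in base 7: [2, 2]
k in base 7: [0, 1]
C(16,1) mod 7 = ∏ C(n_i, k_i) mod 7
Digit binomials (mod 7): C(2,0) = 1; C(2,1) = 2
Product: 1 × 2 = 2 ≡ 2 (mod 7)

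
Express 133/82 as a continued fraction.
[1; 1, 1, 1, 1, 1, 4, 2]

Euclidean algorithm steps:
133 = 1 × 82 + 51
82 = 1 × 51 + 31
51 = 1 × 31 + 20
31 = 1 × 20 + 11
20 = 1 × 11 + 9
11 = 1 × 9 + 2
9 = 4 × 2 + 1
2 = 2 × 1 + 0
Continued fraction: [1; 1, 1, 1, 1, 1, 4, 2]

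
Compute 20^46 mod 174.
94

Repeated squaring. Binary of 46 = 101110.
20^1 ≡ 20 (mod 174); 20^2 ≡ 52 (mod 174); 20^4 ≡ 94 (mod 174); 20^8 ≡ 136 (mod 174); 20^16 ≡ 52 (mod 174); 20^32 ≡ 94 (mod 174)
20^46 = 20^2 × 20^4 × 20^8 × 20^32 ≡ 94 (mod 174)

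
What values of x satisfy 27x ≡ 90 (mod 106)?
x ≡ 74 (mod 106)

gcd(27, 106) = 1, which divides 90, so solutions exist.
Find 27^(-1) mod 106 by the extended Euclidean algorithm:
106 = 3 × 27 + 25  ⟹  25 = (1)·106 + (-3)·27
27 = 1 × 25 + 2  ⟹  2 = (-1)·106 + (4)·27
25 = 12 × 2 + 1  ⟹  1 = (13)·106 + (-51)·27
So (-51)·27 ≡ 1 (mod 106), i.e. 27^(-1) ≡ -51 ≡ 55 (mod 106).
x ≡ 55 × 90 = 4950 ≡ 74 (mod 106).
Check: 27 × 74 = 1998 ≡ 90 (mod 106).
Unique solution: x ≡ 74 (mod 106)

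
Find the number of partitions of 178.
571701605655

p(n) counts ways to write n as a sum of positive integers (order ignored).
Euler's pentagonal recurrence: p(k) = p(k-1) + p(k-2) - p(k-5) - p(k-7) + p(k-12) + p(k-15) - ... (offsets j(3j∓1)/2, signs ++--, p(0)=1, p(<0)=0).
DP table for k = 0..177: p(0)=1, p(1)=1, p(2)=2, p(3)=3, p(4)=5, p(5)=7, p(6)=11, p(7)=15, p(8)=22, p(9)=30, p(10)=42, p(11)=56, p(12)=77, p(13)=101, p(14)=135, p(15)=176, p(16)=231, p(17)=297, p(18)=385, p(19)=490, p(20)=627, p(21)=792, p(22)=1002, p(23)=1255, p(24)=1575, p(25)=1958, p(26)=2436, p(27)=3010, p(28)=3718, p(29)=4565, p(30)=5604, p(31)=6842, p(32)=8349, p(33)=10143, p(34)=12310, p(35)=14883, p(36)=17977, p(37)=21637, p(38)=26015, p(39)=31185, p(40)=37338, p(41)=44583, p(42)=53174, p(43)=63261, p(44)=75175, p(45)=89134, p(46)=105558, p(47)=124754, p(48)=147273, p(49)=173525, p(50)=204226, p(51)=239943, p(52)=281589, p(53)=329931, p(54)=386155, p(55)=451276, p(56)=526823, p(57)=614154, p(58)=715220, p(59)=831820, p(60)=966467, p(61)=1121505, p(62)=1300156, p(63)=1505499, p(64)=1741630, p(65)=2012558, p(66)=2323520, p(67)=2679689, p(68)=3087735, p(69)=3554345, p(70)=4087968, p(71)=4697205, p(72)=5392783, p(73)=6185689, p(74)=7089500, p(75)=8118264, p(76)=9289091, p(77)=10619863, p(78)=12132164, p(79)=13848650, p(80)=15796476, p(81)=18004327, p(82)=20506255, p(83)=23338469, p(84)=26543660, p(85)=30167357, p(86)=34262962, p(87)=38887673, p(88)=44108109, p(89)=49995925, p(90)=56634173, p(91)=64112359, p(92)=72533807, p(93)=82010177, p(94)=92669720, p(95)=104651419, p(96)=118114304, p(97)=133230930, p(98)=150198136, p(99)=169229875, p(100)=190569292, p(101)=214481126, p(102)=241265379, p(103)=271248950, p(104)=304801365, p(105)=342325709, p(106)=384276336, p(107)=431149389, p(108)=483502844, p(109)=541946240, p(110)=607163746, p(111)=679903203, p(112)=761002156, p(113)=851376628, p(114)=952050665, p(115)=1064144451, p(116)=1188908248, p(117)=1327710076, p(118)=1482074143, p(119)=1653668665, p(120)=1844349560, p(121)=2056148051, p(122)=2291320912, p(123)=2552338241, p(124)=2841940500, p(125)=3163127352, p(126)=3519222692, p(127)=3913864295, p(128)=4351078600, p(129)=4835271870, p(130)=5371315400, p(131)=5964539504, p(132)=6620830889, p(133)=7346629512, p(134)=8149040695, p(135)=9035836076, p(136)=10015581680, p(137)=11097645016, p(138)=12292341831, p(139)=13610949895, p(140)=15065878135, p(141)=16670689208, p(142)=18440293320, p(143)=20390982757, p(144)=22540654445, p(145)=24908858009, p(146)=27517052599, p(147)=30388671978, p(148)=33549419497, p(149)=37027355200, p(150)=40853235313, p(151)=45060624582, p(152)=49686288421, p(153)=54770336324, p(154)=60356673280, p(155)=66493182097, p(156)=73232243759, p(157)=80630964769, p(158)=88751778802, p(159)=97662728555, p(160)=107438159466, p(161)=118159068427, p(162)=129913904637, p(163)=142798995930, p(164)=156919475295, p(165)=172389800255, p(166)=189334822579, p(167)=207890420102, p(168)=228204732751, p(169)=250438925115, p(170)=274768617130, p(171)=301384802048, p(172)=330495499613, p(173)=362326859895, p(174)=397125074750, p(175)=435157697830, p(176)=476715857290, p(177)=522115831195.
Final step: p(178) = p(177) + p(176) - p(173) - p(171) + p(166) + p(163) - p(156) - p(152) + p(143) + p(138) - p(127) - p(121) + p(108) + p(101) - p(86) - p(78) + p(61) + p(52) - p(33) - p(23) + p(2)
= 522115831195 + 476715857290 - 362326859895 - 301384802048 + 189334822579 + 142798995930 - 73232243759 - 49686288421 + 20390982757 + 12292341831 - 3913864295 - 2056148051 + 483502844 + 214481126 - 34262962 - 12132164 + 1121505 + 281589 - 10143 - 1255 + 2
= 571701605655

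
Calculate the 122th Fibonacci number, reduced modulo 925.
386

Matrix identity: Q^n = [[F_(n+1), F_n], [F_n, F_(n-1)]] with Q = [[1,1],[1,0]].
n = 122 = 1111010₂. Square-and-multiply, entries mod 925:
Q^1 = [[1,1],[1,0]]
Q^3 = (Q^1)²·Q = [[3,2],[2,1]]
Q^7 = (Q^3)²·Q = [[21,13],[13,8]]
Q^15 = (Q^7)²·Q = [[62,610],[610,377]]
Q^30 = (Q^15)² = [[394,465],[465,854]]
Q^61 = (Q^30)²·Q = [[881,536],[536,345]]
Q^122 = (Q^61)² = [[632,386],[386,246]]
F_122 mod 925 = Q^122[0][1] = 386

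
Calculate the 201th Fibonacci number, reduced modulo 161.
34

Matrix identity: Q^n = [[F_(n+1), F_n], [F_n, F_(n-1)]] with Q = [[1,1],[1,0]].
n = 201 = 11001001₂. Square-and-multiply, entries mod 161:
Q^1 = [[1,1],[1,0]]
Q^3 = (Q^1)²·Q = [[3,2],[2,1]]
Q^6 = (Q^3)² = [[13,8],[8,5]]
Q^12 = (Q^6)² = [[72,144],[144,89]]
Q^25 = (Q^12)²·Q = [[160,160],[160,0]]
Q^50 = (Q^25)² = [[2,1],[1,1]]
Q^100 = (Q^50)² = [[5,3],[3,2]]
Q^201 = (Q^100)²·Q = [[55,34],[34,21]]
F_201 mod 161 = Q^201[0][1] = 34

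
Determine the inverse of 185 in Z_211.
73

gcd(185, 211) = 1, so the inverse exists.
Extended Euclidean algorithm on (211, 185):
211 = 1 × 185 + 26  ⟹  26 = (1)·211 + (-1)·185
185 = 7 × 26 + 3  ⟹  3 = (-7)·211 + (8)·185
26 = 8 × 3 + 2  ⟹  2 = (57)·211 + (-65)·185
3 = 1 × 2 + 1  ⟹  1 = (-64)·211 + (73)·185
So (73)·185 ≡ 1 (mod 211), i.e. 185^(-1) ≡ 73 (mod 211).
Check: 185 × 73 = 13505 ≡ 1 (mod 211)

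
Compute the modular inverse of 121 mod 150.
31

gcd(121, 150) = 1, so the inverse exists.
Extended Euclidean algorithm on (150, 121):
150 = 1 × 121 + 29  ⟹  29 = (1)·150 + (-1)·121
121 = 4 × 29 + 5  ⟹  5 = (-4)·150 + (5)·121
29 = 5 × 5 + 4  ⟹  4 = (21)·150 + (-26)·121
5 = 1 × 4 + 1  ⟹  1 = (-25)·150 + (31)·121
So (31)·121 ≡ 1 (mod 150), i.e. 121^(-1) ≡ 31 (mod 150).
Check: 121 × 31 = 3751 ≡ 1 (mod 150)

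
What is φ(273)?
144

273 = 3 × 7 × 13
φ(n) = n × ∏(1 - 1/p) for each prime p dividing n
φ(273) = 273 × (1 - 1/3) × (1 - 1/7) × (1 - 1/13) = 144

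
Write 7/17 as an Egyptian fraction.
1/3 + 1/13 + 1/663

Greedy algorithm:
7/17: ceiling(17/7) = 3, use 1/3
4/51: ceiling(51/4) = 13, use 1/13
1/663: ceiling(663/1) = 663, use 1/663
Result: 7/17 = 1/3 + 1/13 + 1/663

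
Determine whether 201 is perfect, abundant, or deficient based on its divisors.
deficient

Proper divisors of 201: sum = 1 + 3 + 67 = 71
Since 71 < 201, 201 is deficient.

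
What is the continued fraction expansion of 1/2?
[0; 2]

Euclidean algorithm steps:
1 = 0 × 2 + 1
2 = 2 × 1 + 0
Continued fraction: [0; 2]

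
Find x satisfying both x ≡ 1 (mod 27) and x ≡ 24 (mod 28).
136

Using Chinese Remainder Theorem:
M = 27 × 28 = 756
M1 = 28, M2 = 27
y1 = 28^(-1) mod 27 = 1
y2 = 27^(-1) mod 28 = 27
x = (1×28×1 + 24×27×27) mod 756 = 136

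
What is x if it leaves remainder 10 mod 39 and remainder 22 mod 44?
946

Using Chinese Remainder Theorem:
M = 39 × 44 = 1716
M1 = 44, M2 = 39
y1 = 44^(-1) mod 39 = 8
y2 = 39^(-1) mod 44 = 35
x = (10×44×8 + 22×39×35) mod 1716 = 946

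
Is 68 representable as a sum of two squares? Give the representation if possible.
2² + 8² (a=2, b=8)

Factorization: 68 = 2^2 × 17
By Fermat: n is sum of two squares iff every prime p ≡ 3 (mod 4) appears to even power.
All primes ≡ 3 (mod 4) appear to even power.
Search a = 0, 1, 2, … for 68 - a² a perfect square: first hit at a = 2: 68 - 4 = 64 = 8².
68 = 2² + 8² = 4 + 64 ✓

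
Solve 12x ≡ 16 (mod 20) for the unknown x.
x ≡ 3 (mod 5)

gcd(12, 20) = 4, which divides 16, so solutions exist.
Divide through by 4: 3x ≡ 4 (mod 5).
Find 3^(-1) mod 5 by the extended Euclidean algorithm:
5 = 1 × 3 + 2  ⟹  2 = (1)·5 + (-1)·3
3 = 1 × 2 + 1  ⟹  1 = (-1)·5 + (2)·3
So (2)·3 ≡ 1 (mod 5), i.e. 3^(-1) ≡ 2 (mod 5).
x ≡ 2 × 4 = 8 ≡ 3 (mod 5).
Check: 12 × 3 = 36 ≡ 16 (mod 20).
x ≡ 3 (mod 5), giving 4 solutions mod 20.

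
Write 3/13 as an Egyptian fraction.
1/5 + 1/33 + 1/2145

Greedy algorithm:
3/13: ceiling(13/3) = 5, use 1/5
2/65: ceiling(65/2) = 33, use 1/33
1/2145: ceiling(2145/1) = 2145, use 1/2145
Result: 3/13 = 1/5 + 1/33 + 1/2145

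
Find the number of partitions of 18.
385

p(n) counts ways to write n as a sum of positive integers (order ignored).
Euler's pentagonal recurrence: p(k) = p(k-1) + p(k-2) - p(k-5) - p(k-7) + p(k-12) + p(k-15) - ... (offsets j(3j∓1)/2, signs ++--, p(0)=1, p(<0)=0).
DP table for k = 0..17: p(0)=1, p(1)=1, p(2)=2, p(3)=3, p(4)=5, p(5)=7, p(6)=11, p(7)=15, p(8)=22, p(9)=30, p(10)=42, p(11)=56, p(12)=77, p(13)=101, p(14)=135, p(15)=176, p(16)=231, p(17)=297.
Final step: p(18) = p(17) + p(16) - p(13) - p(11) + p(6) + p(3)
= 297 + 231 - 101 - 56 + 11 + 3
= 385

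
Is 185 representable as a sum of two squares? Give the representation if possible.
4² + 13² (a=4, b=13)

Factorization: 185 = 5 × 37
By Fermat: n is sum of two squares iff every prime p ≡ 3 (mod 4) appears to even power.
All primes ≡ 3 (mod 4) appear to even power.
Search a = 0, 1, 2, … for 185 - a² a perfect square: first hit at a = 4: 185 - 16 = 169 = 13².
185 = 4² + 13² = 16 + 169 ✓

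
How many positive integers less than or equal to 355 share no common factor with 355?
280

355 = 5 × 71
φ(n) = n × ∏(1 - 1/p) for each prime p dividing n
φ(355) = 355 × (1 - 1/5) × (1 - 1/71) = 280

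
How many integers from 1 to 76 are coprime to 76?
36

76 = 2^2 × 19
φ(n) = n × ∏(1 - 1/p) for each prime p dividing n
φ(76) = 76 × (1 - 1/2) × (1 - 1/19) = 36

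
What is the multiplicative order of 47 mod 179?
89

179 is prime, so ord(47) divides φ(179) = 178.
Divisors of 178: 1, 2, 89, 178.
Repeated squaring: 47^1 ≡ 47, 47^2 ≡ 61, 47^4 ≡ 141, 47^8 ≡ 12, 47^16 ≡ 144, 47^32 ≡ 151, 47^64 ≡ 68, 47^128 ≡ 149 (mod 179).
Test 47^d mod 179 for each divisor d in increasing order:
47^1 ≡ 47
47^2 ≡ 61
47^89 = 47^64·47^16·47^8·47^1 ≡ 1  ← first divisor giving 1
The order is 89.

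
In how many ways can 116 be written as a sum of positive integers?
1188908248

p(n) counts ways to write n as a sum of positive integers (order ignored).
Euler's pentagonal recurrence: p(k) = p(k-1) + p(k-2) - p(k-5) - p(k-7) + p(k-12) + p(k-15) - ... (offsets j(3j∓1)/2, signs ++--, p(0)=1, p(<0)=0).
DP table for k = 0..115: p(0)=1, p(1)=1, p(2)=2, p(3)=3, p(4)=5, p(5)=7, p(6)=11, p(7)=15, p(8)=22, p(9)=30, p(10)=42, p(11)=56, p(12)=77, p(13)=101, p(14)=135, p(15)=176, p(16)=231, p(17)=297, p(18)=385, p(19)=490, p(20)=627, p(21)=792, p(22)=1002, p(23)=1255, p(24)=1575, p(25)=1958, p(26)=2436, p(27)=3010, p(28)=3718, p(29)=4565, p(30)=5604, p(31)=6842, p(32)=8349, p(33)=10143, p(34)=12310, p(35)=14883, p(36)=17977, p(37)=21637, p(38)=26015, p(39)=31185, p(40)=37338, p(41)=44583, p(42)=53174, p(43)=63261, p(44)=75175, p(45)=89134, p(46)=105558, p(47)=124754, p(48)=147273, p(49)=173525, p(50)=204226, p(51)=239943, p(52)=281589, p(53)=329931, p(54)=386155, p(55)=451276, p(56)=526823, p(57)=614154, p(58)=715220, p(59)=831820, p(60)=966467, p(61)=1121505, p(62)=1300156, p(63)=1505499, p(64)=1741630, p(65)=2012558, p(66)=2323520, p(67)=2679689, p(68)=3087735, p(69)=3554345, p(70)=4087968, p(71)=4697205, p(72)=5392783, p(73)=6185689, p(74)=7089500, p(75)=8118264, p(76)=9289091, p(77)=10619863, p(78)=12132164, p(79)=13848650, p(80)=15796476, p(81)=18004327, p(82)=20506255, p(83)=23338469, p(84)=26543660, p(85)=30167357, p(86)=34262962, p(87)=38887673, p(88)=44108109, p(89)=49995925, p(90)=56634173, p(91)=64112359, p(92)=72533807, p(93)=82010177, p(94)=92669720, p(95)=104651419, p(96)=118114304, p(97)=133230930, p(98)=150198136, p(99)=169229875, p(100)=190569292, p(101)=214481126, p(102)=241265379, p(103)=271248950, p(104)=304801365, p(105)=342325709, p(106)=384276336, p(107)=431149389, p(108)=483502844, p(109)=541946240, p(110)=607163746, p(111)=679903203, p(112)=761002156, p(113)=851376628, p(114)=952050665, p(115)=1064144451.
Final step: p(116) = p(115) + p(114) - p(111) - p(109) + p(104) + p(101) - p(94) - p(90) + p(81) + p(76) - p(65) - p(59) + p(46) + p(39) - p(24) - p(16)
= 1064144451 + 952050665 - 679903203 - 541946240 + 304801365 + 214481126 - 92669720 - 56634173 + 18004327 + 9289091 - 2012558 - 831820 + 105558 + 31185 - 1575 - 231
= 1188908248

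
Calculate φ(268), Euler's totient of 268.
132

268 = 2^2 × 67
φ(n) = n × ∏(1 - 1/p) for each prime p dividing n
φ(268) = 268 × (1 - 1/2) × (1 - 1/67) = 132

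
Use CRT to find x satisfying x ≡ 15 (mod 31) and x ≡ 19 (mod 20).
139

Using Chinese Remainder Theorem:
M = 31 × 20 = 620
M1 = 20, M2 = 31
y1 = 20^(-1) mod 31 = 14
y2 = 31^(-1) mod 20 = 11
x = (15×20×14 + 19×31×11) mod 620 = 139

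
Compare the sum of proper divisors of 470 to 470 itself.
deficient

Proper divisors of 470: sum = 1 + 2 + 5 + 10 + 47 + 94 + 235 = 394
Since 394 < 470, 470 is deficient.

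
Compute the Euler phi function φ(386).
192

386 = 2 × 193
φ(n) = n × ∏(1 - 1/p) for each prime p dividing n
φ(386) = 386 × (1 - 1/2) × (1 - 1/193) = 192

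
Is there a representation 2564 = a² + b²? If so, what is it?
8² + 50² (a=8, b=50)

Factorization: 2564 = 2^2 × 641
By Fermat: n is sum of two squares iff every prime p ≡ 3 (mod 4) appears to even power.
All primes ≡ 3 (mod 4) appear to even power.
Search a = 0, 1, 2, … for 2564 - a² a perfect square: first hit at a = 8: 2564 - 64 = 2500 = 50².
2564 = 8² + 50² = 64 + 2500 ✓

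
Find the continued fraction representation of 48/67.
[0; 1, 2, 1, 1, 9]

Euclidean algorithm steps:
48 = 0 × 67 + 48
67 = 1 × 48 + 19
48 = 2 × 19 + 10
19 = 1 × 10 + 9
10 = 1 × 9 + 1
9 = 9 × 1 + 0
Continued fraction: [0; 1, 2, 1, 1, 9]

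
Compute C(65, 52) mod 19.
0

Using Lucas' theorem:
Write n=65 and k=52 in base 19:
n in base 19: [3, 8]
k in base 19: [2, 14]
C(65,52) mod 19 = ∏ C(n_i, k_i) mod 19
Digit binomials (mod 19): C(3,2) = 3; C(8,14) = 0 (k_i > n_i)
Product: 3 × 0 = 0 ≡ 0 (mod 19)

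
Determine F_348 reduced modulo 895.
516

Matrix identity: Q^n = [[F_(n+1), F_n], [F_n, F_(n-1)]] with Q = [[1,1],[1,0]].
n = 348 = 101011100₂. Square-and-multiply, entries mod 895:
Q^1 = [[1,1],[1,0]]
Q^2 = (Q^1)² = [[2,1],[1,1]]
Q^5 = (Q^2)²·Q = [[8,5],[5,3]]
Q^10 = (Q^5)² = [[89,55],[55,34]]
Q^21 = (Q^10)²·Q = [[706,206],[206,500]]
Q^43 = (Q^21)²·Q = [[813,292],[292,521]]
Q^87 = (Q^43)²·Q = [[6,698],[698,203]]
Q^174 = (Q^87)² = [[360,892],[892,363]]
Q^348 = (Q^174)² = [[729,516],[516,213]]
F_348 mod 895 = Q^348[0][1] = 516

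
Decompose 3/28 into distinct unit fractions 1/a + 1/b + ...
1/10 + 1/140

Greedy algorithm:
3/28: ceiling(28/3) = 10, use 1/10
1/140: ceiling(140/1) = 140, use 1/140
Result: 3/28 = 1/10 + 1/140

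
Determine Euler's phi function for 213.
140

213 = 3 × 71
φ(n) = n × ∏(1 - 1/p) for each prime p dividing n
φ(213) = 213 × (1 - 1/3) × (1 - 1/71) = 140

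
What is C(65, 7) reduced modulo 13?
0

Using Lucas' theorem:
Write n=65 and k=7 in base 13:
n in base 13: [5, 0]
k in base 13: [0, 7]
C(65,7) mod 13 = ∏ C(n_i, k_i) mod 13
Digit binomials (mod 13): C(5,0) = 1; C(0,7) = 0 (k_i > n_i)
Product: 1 × 0 = 0 ≡ 0 (mod 13)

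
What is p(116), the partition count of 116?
1188908248

p(n) counts ways to write n as a sum of positive integers (order ignored).
Euler's pentagonal recurrence: p(k) = p(k-1) + p(k-2) - p(k-5) - p(k-7) + p(k-12) + p(k-15) - ... (offsets j(3j∓1)/2, signs ++--, p(0)=1, p(<0)=0).
DP table for k = 0..115: p(0)=1, p(1)=1, p(2)=2, p(3)=3, p(4)=5, p(5)=7, p(6)=11, p(7)=15, p(8)=22, p(9)=30, p(10)=42, p(11)=56, p(12)=77, p(13)=101, p(14)=135, p(15)=176, p(16)=231, p(17)=297, p(18)=385, p(19)=490, p(20)=627, p(21)=792, p(22)=1002, p(23)=1255, p(24)=1575, p(25)=1958, p(26)=2436, p(27)=3010, p(28)=3718, p(29)=4565, p(30)=5604, p(31)=6842, p(32)=8349, p(33)=10143, p(34)=12310, p(35)=14883, p(36)=17977, p(37)=21637, p(38)=26015, p(39)=31185, p(40)=37338, p(41)=44583, p(42)=53174, p(43)=63261, p(44)=75175, p(45)=89134, p(46)=105558, p(47)=124754, p(48)=147273, p(49)=173525, p(50)=204226, p(51)=239943, p(52)=281589, p(53)=329931, p(54)=386155, p(55)=451276, p(56)=526823, p(57)=614154, p(58)=715220, p(59)=831820, p(60)=966467, p(61)=1121505, p(62)=1300156, p(63)=1505499, p(64)=1741630, p(65)=2012558, p(66)=2323520, p(67)=2679689, p(68)=3087735, p(69)=3554345, p(70)=4087968, p(71)=4697205, p(72)=5392783, p(73)=6185689, p(74)=7089500, p(75)=8118264, p(76)=9289091, p(77)=10619863, p(78)=12132164, p(79)=13848650, p(80)=15796476, p(81)=18004327, p(82)=20506255, p(83)=23338469, p(84)=26543660, p(85)=30167357, p(86)=34262962, p(87)=38887673, p(88)=44108109, p(89)=49995925, p(90)=56634173, p(91)=64112359, p(92)=72533807, p(93)=82010177, p(94)=92669720, p(95)=104651419, p(96)=118114304, p(97)=133230930, p(98)=150198136, p(99)=169229875, p(100)=190569292, p(101)=214481126, p(102)=241265379, p(103)=271248950, p(104)=304801365, p(105)=342325709, p(106)=384276336, p(107)=431149389, p(108)=483502844, p(109)=541946240, p(110)=607163746, p(111)=679903203, p(112)=761002156, p(113)=851376628, p(114)=952050665, p(115)=1064144451.
Final step: p(116) = p(115) + p(114) - p(111) - p(109) + p(104) + p(101) - p(94) - p(90) + p(81) + p(76) - p(65) - p(59) + p(46) + p(39) - p(24) - p(16)
= 1064144451 + 952050665 - 679903203 - 541946240 + 304801365 + 214481126 - 92669720 - 56634173 + 18004327 + 9289091 - 2012558 - 831820 + 105558 + 31185 - 1575 - 231
= 1188908248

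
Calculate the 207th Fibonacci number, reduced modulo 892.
410

Matrix identity: Q^n = [[F_(n+1), F_n], [F_n, F_(n-1)]] with Q = [[1,1],[1,0]].
n = 207 = 11001111₂. Square-and-multiply, entries mod 892:
Q^1 = [[1,1],[1,0]]
Q^3 = (Q^1)²·Q = [[3,2],[2,1]]
Q^6 = (Q^3)² = [[13,8],[8,5]]
Q^12 = (Q^6)² = [[233,144],[144,89]]
Q^25 = (Q^12)²·Q = [[81,97],[97,876]]
Q^51 = (Q^25)²·Q = [[867,806],[806,61]]
Q^103 = (Q^51)²·Q = [[465,885],[885,472]]
Q^207 = (Q^103)²·Q = [[95,410],[410,577]]
F_207 mod 892 = Q^207[0][1] = 410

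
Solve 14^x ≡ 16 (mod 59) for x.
46

Baby-step giant-step with step n = ⌈√59⌉ = 8.
Baby steps 14^j mod 59 (j:value) for j=0..7: 0:1, 1:14, 2:19, 3:30, 4:7, 5:39, 6:15, 7:33.
Giant-step multiplier: 14^(-8) ≡ 14^(58-8) = 14^50 ≡ 53 (mod 59).
Giant steps γ_i = 16·53^i mod 59: γ_0=16, γ_1=22, γ_2=45, γ_3=25, γ_4=27, γ_5=15 (in table at j=6).
x = i·n + j = 5·8 + 6 = 46.
Check: 14^46 ≡ 16 (mod 59).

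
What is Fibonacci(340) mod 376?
91

Matrix identity: Q^n = [[F_(n+1), F_n], [F_n, F_(n-1)]] with Q = [[1,1],[1,0]].
n = 340 = 101010100₂. Square-and-multiply, entries mod 376:
Q^1 = [[1,1],[1,0]]
Q^2 = (Q^1)² = [[2,1],[1,1]]
Q^5 = (Q^2)²·Q = [[8,5],[5,3]]
Q^10 = (Q^5)² = [[89,55],[55,34]]
Q^21 = (Q^10)²·Q = [[39,42],[42,373]]
Q^42 = (Q^21)² = [[277,8],[8,269]]
Q^85 = (Q^42)²·Q = [[321,89],[89,232]]
Q^170 = (Q^85)² = [[42,337],[337,81]]
Q^340 = (Q^170)² = [[277,91],[91,186]]
F_340 mod 376 = Q^340[0][1] = 91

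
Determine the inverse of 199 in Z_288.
55

gcd(199, 288) = 1, so the inverse exists.
Extended Euclidean algorithm on (288, 199):
288 = 1 × 199 + 89  ⟹  89 = (1)·288 + (-1)·199
199 = 2 × 89 + 21  ⟹  21 = (-2)·288 + (3)·199
89 = 4 × 21 + 5  ⟹  5 = (9)·288 + (-13)·199
21 = 4 × 5 + 1  ⟹  1 = (-38)·288 + (55)·199
So (55)·199 ≡ 1 (mod 288), i.e. 199^(-1) ≡ 55 (mod 288).
Check: 199 × 55 = 10945 ≡ 1 (mod 288)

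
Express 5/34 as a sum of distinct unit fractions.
1/7 + 1/238

Greedy algorithm:
5/34: ceiling(34/5) = 7, use 1/7
1/238: ceiling(238/1) = 238, use 1/238
Result: 5/34 = 1/7 + 1/238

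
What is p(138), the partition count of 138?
12292341831

p(n) counts ways to write n as a sum of positive integers (order ignored).
Euler's pentagonal recurrence: p(k) = p(k-1) + p(k-2) - p(k-5) - p(k-7) + p(k-12) + p(k-15) - ... (offsets j(3j∓1)/2, signs ++--, p(0)=1, p(<0)=0).
DP table for k = 0..137: p(0)=1, p(1)=1, p(2)=2, p(3)=3, p(4)=5, p(5)=7, p(6)=11, p(7)=15, p(8)=22, p(9)=30, p(10)=42, p(11)=56, p(12)=77, p(13)=101, p(14)=135, p(15)=176, p(16)=231, p(17)=297, p(18)=385, p(19)=490, p(20)=627, p(21)=792, p(22)=1002, p(23)=1255, p(24)=1575, p(25)=1958, p(26)=2436, p(27)=3010, p(28)=3718, p(29)=4565, p(30)=5604, p(31)=6842, p(32)=8349, p(33)=10143, p(34)=12310, p(35)=14883, p(36)=17977, p(37)=21637, p(38)=26015, p(39)=31185, p(40)=37338, p(41)=44583, p(42)=53174, p(43)=63261, p(44)=75175, p(45)=89134, p(46)=105558, p(47)=124754, p(48)=147273, p(49)=173525, p(50)=204226, p(51)=239943, p(52)=281589, p(53)=329931, p(54)=386155, p(55)=451276, p(56)=526823, p(57)=614154, p(58)=715220, p(59)=831820, p(60)=966467, p(61)=1121505, p(62)=1300156, p(63)=1505499, p(64)=1741630, p(65)=2012558, p(66)=2323520, p(67)=2679689, p(68)=3087735, p(69)=3554345, p(70)=4087968, p(71)=4697205, p(72)=5392783, p(73)=6185689, p(74)=7089500, p(75)=8118264, p(76)=9289091, p(77)=10619863, p(78)=12132164, p(79)=13848650, p(80)=15796476, p(81)=18004327, p(82)=20506255, p(83)=23338469, p(84)=26543660, p(85)=30167357, p(86)=34262962, p(87)=38887673, p(88)=44108109, p(89)=49995925, p(90)=56634173, p(91)=64112359, p(92)=72533807, p(93)=82010177, p(94)=92669720, p(95)=104651419, p(96)=118114304, p(97)=133230930, p(98)=150198136, p(99)=169229875, p(100)=190569292, p(101)=214481126, p(102)=241265379, p(103)=271248950, p(104)=304801365, p(105)=342325709, p(106)=384276336, p(107)=431149389, p(108)=483502844, p(109)=541946240, p(110)=607163746, p(111)=679903203, p(112)=761002156, p(113)=851376628, p(114)=952050665, p(115)=1064144451, p(116)=1188908248, p(117)=1327710076, p(118)=1482074143, p(119)=1653668665, p(120)=1844349560, p(121)=2056148051, p(122)=2291320912, p(123)=2552338241, p(124)=2841940500, p(125)=3163127352, p(126)=3519222692, p(127)=3913864295, p(128)=4351078600, p(129)=4835271870, p(130)=5371315400, p(131)=5964539504, p(132)=6620830889, p(133)=7346629512, p(134)=8149040695, p(135)=9035836076, p(136)=10015581680, p(137)=11097645016.
Final step: p(138) = p(137) + p(136) - p(133) - p(131) + p(126) + p(123) - p(116) - p(112) + p(103) + p(98) - p(87) - p(81) + p(68) + p(61) - p(46) - p(38) + p(21) + p(12)
= 11097645016 + 10015581680 - 7346629512 - 5964539504 + 3519222692 + 2552338241 - 1188908248 - 761002156 + 271248950 + 150198136 - 38887673 - 18004327 + 3087735 + 1121505 - 105558 - 26015 + 792 + 77
= 12292341831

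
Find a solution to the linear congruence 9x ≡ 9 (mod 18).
x ≡ 1 (mod 2)

gcd(9, 18) = 9, which divides 9, so solutions exist.
Divide through by 9: x ≡ 1 (mod 2).
The coefficient of x is now 1, so x ≡ 1 (mod 2).
Check: 9 × 1 = 9 ≡ 9 (mod 18).
x ≡ 1 (mod 2), giving 9 solutions mod 18.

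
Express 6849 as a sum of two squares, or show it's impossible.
57² + 60² (a=57, b=60)

Factorization: 6849 = 3^2 × 761
By Fermat: n is sum of two squares iff every prime p ≡ 3 (mod 4) appears to even power.
All primes ≡ 3 (mod 4) appear to even power.
Search a = 0, 1, 2, … for 6849 - a² a perfect square: first hit at a = 57: 6849 - 3249 = 3600 = 60².
6849 = 57² + 60² = 3249 + 3600 ✓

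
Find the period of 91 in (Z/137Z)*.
136

137 is prime, so ord(91) divides φ(137) = 136.
Divisors of 136: 1, 2, 4, 8, 17, 34, 68, 136.
Repeated squaring: 91^1 ≡ 91, 91^2 ≡ 61, 91^4 ≡ 22, 91^8 ≡ 73, 91^16 ≡ 123, 91^32 ≡ 59, 91^64 ≡ 56, 91^128 ≡ 122 (mod 137).
Test 91^d mod 137 for each divisor d in increasing order:
91^1 ≡ 91
91^2 ≡ 61
91^4 ≡ 22
91^8 ≡ 73
91^17 = 91^16·91^1 ≡ 96
91^34 = 91^32·91^2 ≡ 37
91^68 = 91^64·91^4 ≡ 136
91^136 = 91^128·91^8 ≡ 1  ← first divisor giving 1
The order is 136.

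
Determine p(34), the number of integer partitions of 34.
12310

p(n) counts ways to write n as a sum of positive integers (order ignored).
Euler's pentagonal recurrence: p(k) = p(k-1) + p(k-2) - p(k-5) - p(k-7) + p(k-12) + p(k-15) - ... (offsets j(3j∓1)/2, signs ++--, p(0)=1, p(<0)=0).
DP table for k = 0..33: p(0)=1, p(1)=1, p(2)=2, p(3)=3, p(4)=5, p(5)=7, p(6)=11, p(7)=15, p(8)=22, p(9)=30, p(10)=42, p(11)=56, p(12)=77, p(13)=101, p(14)=135, p(15)=176, p(16)=231, p(17)=297, p(18)=385, p(19)=490, p(20)=627, p(21)=792, p(22)=1002, p(23)=1255, p(24)=1575, p(25)=1958, p(26)=2436, p(27)=3010, p(28)=3718, p(29)=4565, p(30)=5604, p(31)=6842, p(32)=8349, p(33)=10143.
Final step: p(34) = p(33) + p(32) - p(29) - p(27) + p(22) + p(19) - p(12) - p(8)
= 10143 + 8349 - 4565 - 3010 + 1002 + 490 - 77 - 22
= 12310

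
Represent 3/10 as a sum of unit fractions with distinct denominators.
1/4 + 1/20

Greedy algorithm:
3/10: ceiling(10/3) = 4, use 1/4
1/20: ceiling(20/1) = 20, use 1/20
Result: 3/10 = 1/4 + 1/20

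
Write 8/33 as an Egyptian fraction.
1/5 + 1/24 + 1/1320

Greedy algorithm:
8/33: ceiling(33/8) = 5, use 1/5
7/165: ceiling(165/7) = 24, use 1/24
1/1320: ceiling(1320/1) = 1320, use 1/1320
Result: 8/33 = 1/5 + 1/24 + 1/1320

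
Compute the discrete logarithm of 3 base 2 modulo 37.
26

Baby-step giant-step with step n = ⌈√37⌉ = 7.
Baby steps 2^j mod 37 (j:value) for j=0..6: 0:1, 1:2, 2:4, 3:8, 4:16, 5:32, 6:27.
Giant-step multiplier: 2^(-7) ≡ 2^(36-7) = 2^29 ≡ 24 (mod 37).
Giant steps γ_i = 3·24^i mod 37: γ_0=3, γ_1=35, γ_2=26, γ_3=32 (in table at j=5).
x = i·n + j = 3·7 + 5 = 26.
Check: 2^26 ≡ 3 (mod 37).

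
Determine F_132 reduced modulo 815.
629

Matrix identity: Q^n = [[F_(n+1), F_n], [F_n, F_(n-1)]] with Q = [[1,1],[1,0]].
n = 132 = 10000100₂. Square-and-multiply, entries mod 815:
Q^1 = [[1,1],[1,0]]
Q^2 = (Q^1)² = [[2,1],[1,1]]
Q^4 = (Q^2)² = [[5,3],[3,2]]
Q^8 = (Q^4)² = [[34,21],[21,13]]
Q^16 = (Q^8)² = [[782,172],[172,610]]
Q^33 = (Q^16)²·Q = [[332,518],[518,629]]
Q^66 = (Q^33)² = [[388,648],[648,555]]
Q^132 = (Q^66)² = [[763,629],[629,134]]
F_132 mod 815 = Q^132[0][1] = 629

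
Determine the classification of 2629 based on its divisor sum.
deficient

Proper divisors of 2629: sum = 1 + 11 + 239 = 251
Since 251 < 2629, 2629 is deficient.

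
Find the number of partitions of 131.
5964539504

p(n) counts ways to write n as a sum of positive integers (order ignored).
Euler's pentagonal recurrence: p(k) = p(k-1) + p(k-2) - p(k-5) - p(k-7) + p(k-12) + p(k-15) - ... (offsets j(3j∓1)/2, signs ++--, p(0)=1, p(<0)=0).
DP table for k = 0..130: p(0)=1, p(1)=1, p(2)=2, p(3)=3, p(4)=5, p(5)=7, p(6)=11, p(7)=15, p(8)=22, p(9)=30, p(10)=42, p(11)=56, p(12)=77, p(13)=101, p(14)=135, p(15)=176, p(16)=231, p(17)=297, p(18)=385, p(19)=490, p(20)=627, p(21)=792, p(22)=1002, p(23)=1255, p(24)=1575, p(25)=1958, p(26)=2436, p(27)=3010, p(28)=3718, p(29)=4565, p(30)=5604, p(31)=6842, p(32)=8349, p(33)=10143, p(34)=12310, p(35)=14883, p(36)=17977, p(37)=21637, p(38)=26015, p(39)=31185, p(40)=37338, p(41)=44583, p(42)=53174, p(43)=63261, p(44)=75175, p(45)=89134, p(46)=105558, p(47)=124754, p(48)=147273, p(49)=173525, p(50)=204226, p(51)=239943, p(52)=281589, p(53)=329931, p(54)=386155, p(55)=451276, p(56)=526823, p(57)=614154, p(58)=715220, p(59)=831820, p(60)=966467, p(61)=1121505, p(62)=1300156, p(63)=1505499, p(64)=1741630, p(65)=2012558, p(66)=2323520, p(67)=2679689, p(68)=3087735, p(69)=3554345, p(70)=4087968, p(71)=4697205, p(72)=5392783, p(73)=6185689, p(74)=7089500, p(75)=8118264, p(76)=9289091, p(77)=10619863, p(78)=12132164, p(79)=13848650, p(80)=15796476, p(81)=18004327, p(82)=20506255, p(83)=23338469, p(84)=26543660, p(85)=30167357, p(86)=34262962, p(87)=38887673, p(88)=44108109, p(89)=49995925, p(90)=56634173, p(91)=64112359, p(92)=72533807, p(93)=82010177, p(94)=92669720, p(95)=104651419, p(96)=118114304, p(97)=133230930, p(98)=150198136, p(99)=169229875, p(100)=190569292, p(101)=214481126, p(102)=241265379, p(103)=271248950, p(104)=304801365, p(105)=342325709, p(106)=384276336, p(107)=431149389, p(108)=483502844, p(109)=541946240, p(110)=607163746, p(111)=679903203, p(112)=761002156, p(113)=851376628, p(114)=952050665, p(115)=1064144451, p(116)=1188908248, p(117)=1327710076, p(118)=1482074143, p(119)=1653668665, p(120)=1844349560, p(121)=2056148051, p(122)=2291320912, p(123)=2552338241, p(124)=2841940500, p(125)=3163127352, p(126)=3519222692, p(127)=3913864295, p(128)=4351078600, p(129)=4835271870, p(130)=5371315400.
Final step: p(131) = p(130) + p(129) - p(126) - p(124) + p(119) + p(116) - p(109) - p(105) + p(96) + p(91) - p(80) - p(74) + p(61) + p(54) - p(39) - p(31) + p(14) + p(5)
= 5371315400 + 4835271870 - 3519222692 - 2841940500 + 1653668665 + 1188908248 - 541946240 - 342325709 + 118114304 + 64112359 - 15796476 - 7089500 + 1121505 + 386155 - 31185 - 6842 + 135 + 7
= 5964539504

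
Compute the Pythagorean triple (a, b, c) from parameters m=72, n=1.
(5183, 144, 5185)

Euclid's formula: a = m² - n², b = 2mn, c = m² + n²
m = 72, n = 1
a = 72² - 1² = 5184 - 1 = 5183
b = 2 × 72 × 1 = 144
c = 72² + 1² = 5184 + 1 = 5185
Verification: 5183² + 144² = 26863489 + 20736 = 26884225 = 5185² ✓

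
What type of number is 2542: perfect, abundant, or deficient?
deficient

Proper divisors of 2542: sum = 1 + 2 + 31 + 41 + 62 + 82 + 1271 = 1490
Since 1490 < 2542, 2542 is deficient.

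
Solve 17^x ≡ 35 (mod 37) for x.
13

Baby-step giant-step with step n = ⌈√37⌉ = 7.
Baby steps 17^j mod 37 (j:value) for j=0..6: 0:1, 1:17, 2:30, 3:29, 4:12, 5:19, 6:27.
Giant-step multiplier: 17^(-7) ≡ 17^(36-7) = 17^29 ≡ 5 (mod 37).
Giant steps γ_i = 35·5^i mod 37: γ_0=35, γ_1=27 (in table at j=6).
x = i·n + j = 1·7 + 6 = 13.
Check: 17^13 ≡ 35 (mod 37).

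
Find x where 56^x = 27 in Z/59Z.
32

Baby-step giant-step with step n = ⌈√59⌉ = 8.
Baby steps 56^j mod 59 (j:value) for j=0..7: 0:1, 1:56, 2:9, 3:32, 4:22, 5:52, 6:21, 7:55.
Giant-step multiplier: 56^(-8) ≡ 56^(58-8) = 56^50 ≡ 5 (mod 59).
Giant steps γ_i = 27·5^i mod 59: γ_0=27, γ_1=17, γ_2=26, γ_3=12, γ_4=1 (in table at j=0).
x = i·n + j = 4·8 + 0 = 32.
Check: 56^32 ≡ 27 (mod 59).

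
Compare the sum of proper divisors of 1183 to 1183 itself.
deficient

Proper divisors of 1183: sum = 1 + 7 + 13 + 91 + 169 = 281
Since 281 < 1183, 1183 is deficient.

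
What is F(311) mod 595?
454

Matrix identity: Q^n = [[F_(n+1), F_n], [F_n, F_(n-1)]] with Q = [[1,1],[1,0]].
n = 311 = 100110111₂. Square-and-multiply, entries mod 595:
Q^1 = [[1,1],[1,0]]
Q^2 = (Q^1)² = [[2,1],[1,1]]
Q^4 = (Q^2)² = [[5,3],[3,2]]
Q^9 = (Q^4)²·Q = [[55,34],[34,21]]
Q^19 = (Q^9)²·Q = [[220,16],[16,204]]
Q^38 = (Q^19)² = [[461,239],[239,222]]
Q^77 = (Q^38)²·Q = [[314,107],[107,207]]
Q^155 = (Q^77)²·Q = [[382,565],[565,412]]
Q^311 = (Q^155)²·Q = [[434,454],[454,575]]
F_311 mod 595 = Q^311[0][1] = 454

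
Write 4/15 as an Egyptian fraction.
1/4 + 1/60

Greedy algorithm:
4/15: ceiling(15/4) = 4, use 1/4
1/60: ceiling(60/1) = 60, use 1/60
Result: 4/15 = 1/4 + 1/60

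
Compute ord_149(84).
148

149 is prime, so ord(84) divides φ(149) = 148.
Divisors of 148: 1, 2, 4, 37, 74, 148.
Repeated squaring: 84^1 ≡ 84, 84^2 ≡ 53, 84^4 ≡ 127, 84^8 ≡ 37, 84^16 ≡ 28, 84^32 ≡ 39, 84^64 ≡ 31, 84^128 ≡ 67 (mod 149).
Test 84^d mod 149 for each divisor d in increasing order:
84^1 ≡ 84
84^2 ≡ 53
84^4 ≡ 127
84^37 = 84^32·84^4·84^1 ≡ 44
84^74 = 84^64·84^8·84^2 ≡ 148
84^148 = 84^128·84^16·84^4 ≡ 1  ← first divisor giving 1
The order is 148.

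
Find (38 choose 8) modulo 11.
0

Using Lucas' theorem:
Write n=38 and k=8 in base 11:
n in base 11: [3, 5]
k in base 11: [0, 8]
C(38,8) mod 11 = ∏ C(n_i, k_i) mod 11
Digit binomials (mod 11): C(3,0) = 1; C(5,8) = 0 (k_i > n_i)
Product: 1 × 0 = 0 ≡ 0 (mod 11)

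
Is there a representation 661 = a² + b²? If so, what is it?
6² + 25² (a=6, b=25)

Factorization: 661 = 661
By Fermat: n is sum of two squares iff every prime p ≡ 3 (mod 4) appears to even power.
All primes ≡ 3 (mod 4) appear to even power.
Search a = 0, 1, 2, … for 661 - a² a perfect square: first hit at a = 6: 661 - 36 = 625 = 25².
661 = 6² + 25² = 36 + 625 ✓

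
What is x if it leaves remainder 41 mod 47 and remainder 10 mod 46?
746

Using Chinese Remainder Theorem:
M = 47 × 46 = 2162
M1 = 46, M2 = 47
y1 = 46^(-1) mod 47 = 46
y2 = 47^(-1) mod 46 = 1
x = (41×46×46 + 10×47×1) mod 2162 = 746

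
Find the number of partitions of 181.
749474411781

p(n) counts ways to write n as a sum of positive integers (order ignored).
Euler's pentagonal recurrence: p(k) = p(k-1) + p(k-2) - p(k-5) - p(k-7) + p(k-12) + p(k-15) - ... (offsets j(3j∓1)/2, signs ++--, p(0)=1, p(<0)=0).
DP table for k = 0..180: p(0)=1, p(1)=1, p(2)=2, p(3)=3, p(4)=5, p(5)=7, p(6)=11, p(7)=15, p(8)=22, p(9)=30, p(10)=42, p(11)=56, p(12)=77, p(13)=101, p(14)=135, p(15)=176, p(16)=231, p(17)=297, p(18)=385, p(19)=490, p(20)=627, p(21)=792, p(22)=1002, p(23)=1255, p(24)=1575, p(25)=1958, p(26)=2436, p(27)=3010, p(28)=3718, p(29)=4565, p(30)=5604, p(31)=6842, p(32)=8349, p(33)=10143, p(34)=12310, p(35)=14883, p(36)=17977, p(37)=21637, p(38)=26015, p(39)=31185, p(40)=37338, p(41)=44583, p(42)=53174, p(43)=63261, p(44)=75175, p(45)=89134, p(46)=105558, p(47)=124754, p(48)=147273, p(49)=173525, p(50)=204226, p(51)=239943, p(52)=281589, p(53)=329931, p(54)=386155, p(55)=451276, p(56)=526823, p(57)=614154, p(58)=715220, p(59)=831820, p(60)=966467, p(61)=1121505, p(62)=1300156, p(63)=1505499, p(64)=1741630, p(65)=2012558, p(66)=2323520, p(67)=2679689, p(68)=3087735, p(69)=3554345, p(70)=4087968, p(71)=4697205, p(72)=5392783, p(73)=6185689, p(74)=7089500, p(75)=8118264, p(76)=9289091, p(77)=10619863, p(78)=12132164, p(79)=13848650, p(80)=15796476, p(81)=18004327, p(82)=20506255, p(83)=23338469, p(84)=26543660, p(85)=30167357, p(86)=34262962, p(87)=38887673, p(88)=44108109, p(89)=49995925, p(90)=56634173, p(91)=64112359, p(92)=72533807, p(93)=82010177, p(94)=92669720, p(95)=104651419, p(96)=118114304, p(97)=133230930, p(98)=150198136, p(99)=169229875, p(100)=190569292, p(101)=214481126, p(102)=241265379, p(103)=271248950, p(104)=304801365, p(105)=342325709, p(106)=384276336, p(107)=431149389, p(108)=483502844, p(109)=541946240, p(110)=607163746, p(111)=679903203, p(112)=761002156, p(113)=851376628, p(114)=952050665, p(115)=1064144451, p(116)=1188908248, p(117)=1327710076, p(118)=1482074143, p(119)=1653668665, p(120)=1844349560, p(121)=2056148051, p(122)=2291320912, p(123)=2552338241, p(124)=2841940500, p(125)=3163127352, p(126)=3519222692, p(127)=3913864295, p(128)=4351078600, p(129)=4835271870, p(130)=5371315400, p(131)=5964539504, p(132)=6620830889, p(133)=7346629512, p(134)=8149040695, p(135)=9035836076, p(136)=10015581680, p(137)=11097645016, p(138)=12292341831, p(139)=13610949895, p(140)=15065878135, p(141)=16670689208, p(142)=18440293320, p(143)=20390982757, p(144)=22540654445, p(145)=24908858009, p(146)=27517052599, p(147)=30388671978, p(148)=33549419497, p(149)=37027355200, p(150)=40853235313, p(151)=45060624582, p(152)=49686288421, p(153)=54770336324, p(154)=60356673280, p(155)=66493182097, p(156)=73232243759, p(157)=80630964769, p(158)=88751778802, p(159)=97662728555, p(160)=107438159466, p(161)=118159068427, p(162)=129913904637, p(163)=142798995930, p(164)=156919475295, p(165)=172389800255, p(166)=189334822579, p(167)=207890420102, p(168)=228204732751, p(169)=250438925115, p(170)=274768617130, p(171)=301384802048, p(172)=330495499613, p(173)=362326859895, p(174)=397125074750, p(175)=435157697830, p(176)=476715857290, p(177)=522115831195, p(178)=571701605655, p(179)=625846753120, p(180)=684957390936.
Final step: p(181) = p(180) + p(179) - p(176) - p(174) + p(169) + p(166) - p(159) - p(155) + p(146) + p(141) - p(130) - p(124) + p(111) + p(104) - p(89) - p(81) + p(64) + p(55) - p(36) - p(26) + p(5)
= 684957390936 + 625846753120 - 476715857290 - 397125074750 + 250438925115 + 189334822579 - 97662728555 - 66493182097 + 27517052599 + 16670689208 - 5371315400 - 2841940500 + 679903203 + 304801365 - 49995925 - 18004327 + 1741630 + 451276 - 17977 - 2436 + 7
= 749474411781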